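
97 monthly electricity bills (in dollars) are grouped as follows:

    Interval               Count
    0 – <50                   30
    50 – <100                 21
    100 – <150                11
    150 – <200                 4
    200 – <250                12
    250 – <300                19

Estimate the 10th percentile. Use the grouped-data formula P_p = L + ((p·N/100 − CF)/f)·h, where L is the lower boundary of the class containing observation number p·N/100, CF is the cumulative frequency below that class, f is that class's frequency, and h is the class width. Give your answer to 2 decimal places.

N = 97; target position k = 10/100 · 97 = 9.7.
Cumulative frequencies: 30, 51, 62, 66, 78, 97.
Observation 9.7 falls in the class 0 – <50.
L = 0, CF = 0, f = 30, h = 50.
P10 = 0 + ((9.7 − 0)/30)·50 = 0 + 16.1667 = 16.1667.

16.17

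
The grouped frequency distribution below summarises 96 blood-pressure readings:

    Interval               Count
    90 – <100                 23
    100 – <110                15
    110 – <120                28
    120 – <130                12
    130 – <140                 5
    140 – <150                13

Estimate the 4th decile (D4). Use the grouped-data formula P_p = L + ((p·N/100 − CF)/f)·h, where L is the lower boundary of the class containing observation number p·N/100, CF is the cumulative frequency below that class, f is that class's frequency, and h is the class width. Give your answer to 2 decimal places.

110.14

N = 96; target position k = 40/100 · 96 = 38.4.
Cumulative frequencies: 23, 38, 66, 78, 83, 96.
Observation 38.4 falls in the class 110 – <120.
L = 110, CF = 38, f = 28, h = 10.
P40 = 110 + ((38.4 − 38)/28)·10 = 110 + 0.142857 = 110.143.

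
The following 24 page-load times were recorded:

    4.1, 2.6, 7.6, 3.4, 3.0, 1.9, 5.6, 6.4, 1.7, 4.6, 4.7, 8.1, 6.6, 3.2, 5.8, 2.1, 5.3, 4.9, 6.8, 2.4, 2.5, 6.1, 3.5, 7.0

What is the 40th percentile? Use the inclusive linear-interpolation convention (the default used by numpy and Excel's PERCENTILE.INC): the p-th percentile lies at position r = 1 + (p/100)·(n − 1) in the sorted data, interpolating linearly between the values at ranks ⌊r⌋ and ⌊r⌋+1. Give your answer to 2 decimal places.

3.62

Sorted: 1.7, 1.9, 2.1, 2.4, 2.5, 2.6, 3.0, 3.2, 3.4, 3.5, 4.1, 4.6, 4.7, 4.9, 5.3, 5.6, 5.8, 6.1, 6.4, 6.6, 6.8, 7.0, 7.6, 8.1.
n = 24.
r = 1 + (40/100)·(24 − 1) = 1 + 9.2 = 10.2.
Rank 10 is 3.5 and rank 11 is 4.1.
Interpolate: 3.5 + 0.2·(4.1 − 3.5) = 3.5 + 0.2·0.6 = 3.62.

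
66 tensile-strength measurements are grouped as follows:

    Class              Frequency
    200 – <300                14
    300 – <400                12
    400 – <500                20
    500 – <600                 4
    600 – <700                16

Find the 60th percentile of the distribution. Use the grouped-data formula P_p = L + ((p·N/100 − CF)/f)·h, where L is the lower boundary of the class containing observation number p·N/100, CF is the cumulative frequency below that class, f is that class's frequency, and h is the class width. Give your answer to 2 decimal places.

N = 66; target position k = 60/100 · 66 = 39.6.
Cumulative frequencies: 14, 26, 46, 50, 66.
Observation 39.6 falls in the class 400 – <500.
L = 400, CF = 26, f = 20, h = 100.
P60 = 400 + ((39.6 − 26)/20)·100 = 400 + 68 = 468.

468.00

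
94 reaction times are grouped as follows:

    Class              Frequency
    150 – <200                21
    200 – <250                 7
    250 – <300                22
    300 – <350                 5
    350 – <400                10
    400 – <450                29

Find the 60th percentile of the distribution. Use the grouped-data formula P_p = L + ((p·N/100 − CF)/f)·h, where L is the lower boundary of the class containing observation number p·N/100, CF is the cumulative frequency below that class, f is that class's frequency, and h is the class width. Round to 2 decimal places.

357.00

N = 94; target position k = 60/100 · 94 = 56.4.
Cumulative frequencies: 21, 28, 50, 55, 65, 94.
Observation 56.4 falls in the class 350 – <400.
L = 350, CF = 55, f = 10, h = 50.
P60 = 350 + ((56.4 − 55)/10)·50 = 350 + 7 = 357.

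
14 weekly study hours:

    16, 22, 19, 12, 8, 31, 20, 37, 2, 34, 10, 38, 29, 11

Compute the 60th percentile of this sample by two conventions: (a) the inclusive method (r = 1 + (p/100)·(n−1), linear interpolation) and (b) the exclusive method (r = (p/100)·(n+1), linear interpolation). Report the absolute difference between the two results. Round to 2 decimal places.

Sorted: 2, 8, 10, 11, 12, 16, 19, 20, 22, 29, 31, 34, 37, 38.
n = 14.
(a) r = 8.8; between ranks 8 (20) and 9 (22): 21.6.
(b) r = 9 → value at rank 9 = 22.
|21.6 − 22| = 0.4.

0.40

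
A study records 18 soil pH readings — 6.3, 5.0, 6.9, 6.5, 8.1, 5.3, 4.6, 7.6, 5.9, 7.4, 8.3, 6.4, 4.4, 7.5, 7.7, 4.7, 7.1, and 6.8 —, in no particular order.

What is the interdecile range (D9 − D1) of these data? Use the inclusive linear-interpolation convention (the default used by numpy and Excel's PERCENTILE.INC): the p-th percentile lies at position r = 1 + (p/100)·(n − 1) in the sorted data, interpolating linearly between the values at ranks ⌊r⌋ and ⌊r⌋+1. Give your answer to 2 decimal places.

3.15

Sorted: 4.4, 4.6, 4.7, 5.0, 5.3, 5.9, 6.3, 6.4, 6.5, 6.8, 6.9, 7.1, 7.4, 7.5, 7.6, 7.7, 8.1, 8.3.
n = 18.
P10: r = 2.7; ranks 2–3 are 4.6, 4.7; interpolating gives 4.67.
P90: r = 16.3; ranks 16–17 are 7.7, 8.1; interpolating gives 7.82.
Difference: 7.82 − 4.67 = 3.15.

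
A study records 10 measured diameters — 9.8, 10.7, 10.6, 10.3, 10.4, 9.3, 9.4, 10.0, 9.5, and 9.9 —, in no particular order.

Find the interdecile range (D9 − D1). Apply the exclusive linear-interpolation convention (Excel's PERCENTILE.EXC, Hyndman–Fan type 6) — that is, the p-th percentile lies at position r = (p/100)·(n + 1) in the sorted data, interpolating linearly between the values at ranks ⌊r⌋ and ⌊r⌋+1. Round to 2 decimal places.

Sorted: 9.3, 9.4, 9.5, 9.8, 9.9, 10.0, 10.3, 10.4, 10.6, 10.7.
n = 10.
P10: r = 1.1; ranks 1–2 are 9.3, 9.4; interpolating gives 9.31.
P90: r = 9.9; ranks 9–10 are 10.6, 10.7; interpolating gives 10.69.
Difference: 10.69 − 9.31 = 1.38.

1.38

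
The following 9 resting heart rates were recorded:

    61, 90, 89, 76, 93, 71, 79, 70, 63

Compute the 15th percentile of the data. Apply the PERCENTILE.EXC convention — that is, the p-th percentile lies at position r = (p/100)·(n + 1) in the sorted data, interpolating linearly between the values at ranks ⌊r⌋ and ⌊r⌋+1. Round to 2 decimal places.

Sorted: 61, 63, 70, 71, 76, 79, 89, 90, 93.
n = 9.
r = (15/100)·(9 + 1) = 1.5.
Rank 1 is 61 and rank 2 is 63.
Interpolate: 61 + 0.5·(63 − 61) = 61 + 0.5·2 = 62.

62.00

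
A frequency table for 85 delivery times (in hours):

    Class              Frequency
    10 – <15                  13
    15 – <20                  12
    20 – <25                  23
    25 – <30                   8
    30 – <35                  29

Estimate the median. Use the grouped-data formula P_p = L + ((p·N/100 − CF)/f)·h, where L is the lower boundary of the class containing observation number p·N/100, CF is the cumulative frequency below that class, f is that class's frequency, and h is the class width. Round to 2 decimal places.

N = 85; target position k = 50/100 · 85 = 42.5.
Cumulative frequencies: 13, 25, 48, 56, 85.
Observation 42.5 falls in the class 20 – <25.
L = 20, CF = 25, f = 23, h = 5.
P50 = 20 + ((42.5 − 25)/23)·5 = 20 + 3.80435 = 23.8043.

23.80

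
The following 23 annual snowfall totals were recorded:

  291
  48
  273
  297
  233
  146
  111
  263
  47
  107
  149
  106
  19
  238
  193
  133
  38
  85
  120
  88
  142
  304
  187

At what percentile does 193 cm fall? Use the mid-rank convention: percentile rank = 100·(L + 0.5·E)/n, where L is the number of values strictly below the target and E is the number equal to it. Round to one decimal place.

Sorted: 19, 38, 47, 48, 85, 88, 106, 107, 111, 120, 133, 142, 146, 149, 187, 193, 233, 238, 263, 273, 291, 297, 304.
Count below 193: L = 15; count equal: E = 1; n = 23.
Percentile rank = 100·(15 + 0.5·1)/23 = 100·15.5/23 = 67.39.

67.4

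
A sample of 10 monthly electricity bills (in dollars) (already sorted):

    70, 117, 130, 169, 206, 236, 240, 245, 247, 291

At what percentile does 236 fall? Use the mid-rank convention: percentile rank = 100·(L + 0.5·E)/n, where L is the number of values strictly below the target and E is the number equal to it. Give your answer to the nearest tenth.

Count below 236: L = 5; count equal: E = 1; n = 10.
Percentile rank = 100·(5 + 0.5·1)/10 = 100·5.5/10 = 55.

55.0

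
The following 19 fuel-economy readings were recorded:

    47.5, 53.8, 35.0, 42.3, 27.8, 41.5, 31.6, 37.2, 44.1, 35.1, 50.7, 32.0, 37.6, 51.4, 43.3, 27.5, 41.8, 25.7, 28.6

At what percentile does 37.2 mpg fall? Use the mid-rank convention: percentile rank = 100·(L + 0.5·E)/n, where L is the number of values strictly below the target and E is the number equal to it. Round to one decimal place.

44.7

Sorted: 25.7, 27.5, 27.8, 28.6, 31.6, 32.0, 35.0, 35.1, 37.2, 37.6, 41.5, 41.8, 42.3, 43.3, 44.1, 47.5, 50.7, 51.4, 53.8.
Count below 37.2: L = 8; count equal: E = 1; n = 19.
Percentile rank = 100·(8 + 0.5·1)/19 = 100·8.5/19 = 44.74.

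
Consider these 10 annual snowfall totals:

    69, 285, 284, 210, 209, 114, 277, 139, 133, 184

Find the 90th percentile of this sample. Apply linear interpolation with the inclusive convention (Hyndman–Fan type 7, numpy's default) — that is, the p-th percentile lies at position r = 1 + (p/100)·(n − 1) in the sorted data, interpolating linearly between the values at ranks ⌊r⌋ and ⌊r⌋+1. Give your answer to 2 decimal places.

284.10

Sorted: 69, 114, 133, 139, 184, 209, 210, 277, 284, 285.
n = 10.
r = 1 + (90/100)·(10 − 1) = 1 + 8.1 = 9.1.
Rank 9 is 284 and rank 10 is 285.
Interpolate: 284 + 0.1·(285 − 284) = 284 + 0.1·1 = 284.1.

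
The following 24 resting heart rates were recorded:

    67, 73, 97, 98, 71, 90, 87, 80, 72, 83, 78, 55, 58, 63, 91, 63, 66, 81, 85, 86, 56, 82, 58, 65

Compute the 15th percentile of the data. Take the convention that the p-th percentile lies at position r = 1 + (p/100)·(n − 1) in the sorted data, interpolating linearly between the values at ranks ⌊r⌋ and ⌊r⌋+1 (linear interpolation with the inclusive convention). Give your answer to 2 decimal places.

Sorted: 55, 56, 58, 58, 63, 63, 65, 66, 67, 71, 72, 73, 78, 80, 81, 82, 83, 85, 86, 87, 90, 91, 97, 98.
n = 24.
r = 1 + (15/100)·(24 − 1) = 1 + 3.45 = 4.45.
Rank 4 is 58 and rank 5 is 63.
Interpolate: 58 + 0.45·(63 − 58) = 58 + 0.45·5 = 60.25.

60.25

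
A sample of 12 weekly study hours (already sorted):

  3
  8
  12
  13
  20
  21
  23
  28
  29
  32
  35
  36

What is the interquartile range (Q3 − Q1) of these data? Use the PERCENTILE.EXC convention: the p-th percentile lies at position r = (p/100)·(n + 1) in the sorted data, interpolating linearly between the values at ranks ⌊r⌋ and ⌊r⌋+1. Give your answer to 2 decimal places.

19.00

n = 12.
P25: r = 3.25; ranks 3–4 are 12, 13; interpolating gives 12.25.
P75: r = 9.75; ranks 9–10 are 29, 32; interpolating gives 31.25.
Difference: 31.25 − 12.25 = 19.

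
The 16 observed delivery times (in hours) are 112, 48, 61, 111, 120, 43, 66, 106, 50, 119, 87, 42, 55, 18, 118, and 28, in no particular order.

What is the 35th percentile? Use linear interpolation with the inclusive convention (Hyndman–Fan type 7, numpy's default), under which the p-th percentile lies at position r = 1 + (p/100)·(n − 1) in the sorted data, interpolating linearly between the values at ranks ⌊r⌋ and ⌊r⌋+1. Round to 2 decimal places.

Sorted: 18, 28, 42, 43, 48, 50, 55, 61, 66, 87, 106, 111, 112, 118, 119, 120.
n = 16.
r = 1 + (35/100)·(16 − 1) = 1 + 5.25 = 6.25.
Rank 6 is 50 and rank 7 is 55.
Interpolate: 50 + 0.25·(55 − 50) = 50 + 0.25·5 = 51.25.

51.25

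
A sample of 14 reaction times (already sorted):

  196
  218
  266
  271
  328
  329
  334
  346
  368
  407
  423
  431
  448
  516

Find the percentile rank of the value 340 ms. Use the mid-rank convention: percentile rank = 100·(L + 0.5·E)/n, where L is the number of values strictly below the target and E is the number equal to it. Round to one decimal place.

Count below 340: L = 7; count equal: E = 0; n = 14.
Percentile rank = 100·(7 + 0.5·0)/14 = 100·7/14 = 50.

50.0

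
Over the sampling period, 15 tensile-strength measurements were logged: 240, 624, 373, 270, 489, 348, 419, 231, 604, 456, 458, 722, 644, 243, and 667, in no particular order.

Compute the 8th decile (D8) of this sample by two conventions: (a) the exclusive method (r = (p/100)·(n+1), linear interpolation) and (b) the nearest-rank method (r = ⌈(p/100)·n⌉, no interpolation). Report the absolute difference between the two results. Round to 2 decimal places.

16.00

Sorted: 231, 240, 243, 270, 348, 373, 419, 456, 458, 489, 604, 624, 644, 667, 722.
n = 15.
(a) r = 12.8; between ranks 12 (624) and 13 (644): 640.
(b) the nearest-rank method: rank 12 → 624.
|640 − 624| = 16.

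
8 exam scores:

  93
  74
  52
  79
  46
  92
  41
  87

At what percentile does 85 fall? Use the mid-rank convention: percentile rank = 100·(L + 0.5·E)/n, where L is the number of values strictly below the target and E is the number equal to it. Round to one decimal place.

Sorted: 41, 46, 52, 74, 79, 87, 92, 93.
Count below 85: L = 5; count equal: E = 0; n = 8.
Percentile rank = 100·(5 + 0.5·0)/8 = 100·5/8 = 62.5.

62.5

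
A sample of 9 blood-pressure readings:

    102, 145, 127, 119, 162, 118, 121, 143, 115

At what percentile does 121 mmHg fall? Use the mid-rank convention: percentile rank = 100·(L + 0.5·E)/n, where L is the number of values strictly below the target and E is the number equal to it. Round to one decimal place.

Sorted: 102, 115, 118, 119, 121, 127, 143, 145, 162.
Count below 121: L = 4; count equal: E = 1; n = 9.
Percentile rank = 100·(4 + 0.5·1)/9 = 100·4.5/9 = 50.

50.0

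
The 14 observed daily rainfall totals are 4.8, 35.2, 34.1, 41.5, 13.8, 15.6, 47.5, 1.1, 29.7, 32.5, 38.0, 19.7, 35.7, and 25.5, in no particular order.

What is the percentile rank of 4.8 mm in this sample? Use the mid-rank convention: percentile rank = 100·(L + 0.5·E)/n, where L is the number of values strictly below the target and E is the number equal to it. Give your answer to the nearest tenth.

Sorted: 1.1, 4.8, 13.8, 15.6, 19.7, 25.5, 29.7, 32.5, 34.1, 35.2, 35.7, 38.0, 41.5, 47.5.
Count below 4.8: L = 1; count equal: E = 1; n = 14.
Percentile rank = 100·(1 + 0.5·1)/14 = 100·1.5/14 = 10.71.

10.7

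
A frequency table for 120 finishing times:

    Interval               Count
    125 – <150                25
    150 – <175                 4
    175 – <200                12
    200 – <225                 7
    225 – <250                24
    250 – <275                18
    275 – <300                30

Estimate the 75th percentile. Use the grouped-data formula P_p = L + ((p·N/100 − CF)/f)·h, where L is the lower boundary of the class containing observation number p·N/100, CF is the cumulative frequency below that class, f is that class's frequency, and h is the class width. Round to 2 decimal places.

N = 120; target position k = 75/100 · 120 = 90.
Cumulative frequencies: 25, 29, 41, 48, 72, 90, 120.
Observation 90 falls in the class 250 – <275.
L = 250, CF = 72, f = 18, h = 25.
P75 = 250 + ((90 − 72)/18)·25 = 250 + 25 = 275.

275.00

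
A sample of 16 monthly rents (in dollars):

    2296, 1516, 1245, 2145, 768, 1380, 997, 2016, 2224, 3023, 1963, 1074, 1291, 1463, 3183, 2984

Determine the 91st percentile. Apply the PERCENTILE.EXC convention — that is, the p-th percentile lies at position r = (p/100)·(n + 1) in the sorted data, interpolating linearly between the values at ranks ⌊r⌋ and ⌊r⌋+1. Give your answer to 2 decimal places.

Sorted: 768, 997, 1074, 1245, 1291, 1380, 1463, 1516, 1963, 2016, 2145, 2224, 2296, 2984, 3023, 3183.
n = 16.
r = (91/100)·(16 + 1) = 15.47.
Rank 15 is 3023 and rank 16 is 3183.
Interpolate: 3023 + 0.47·(3183 − 3023) = 3023 + 0.47·160 = 3098.2.

3098.20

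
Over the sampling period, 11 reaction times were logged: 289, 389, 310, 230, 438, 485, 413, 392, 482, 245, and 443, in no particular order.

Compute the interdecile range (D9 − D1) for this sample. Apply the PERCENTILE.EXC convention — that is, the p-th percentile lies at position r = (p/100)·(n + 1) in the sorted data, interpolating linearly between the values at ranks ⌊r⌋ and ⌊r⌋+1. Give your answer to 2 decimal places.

Sorted: 230, 245, 289, 310, 389, 392, 413, 438, 443, 482, 485.
n = 11.
P10: r = 1.2; ranks 1–2 are 230, 245; interpolating gives 233.
P90: r = 10.8; ranks 10–11 are 482, 485; interpolating gives 484.4.
Difference: 484.4 − 233 = 251.4.

251.40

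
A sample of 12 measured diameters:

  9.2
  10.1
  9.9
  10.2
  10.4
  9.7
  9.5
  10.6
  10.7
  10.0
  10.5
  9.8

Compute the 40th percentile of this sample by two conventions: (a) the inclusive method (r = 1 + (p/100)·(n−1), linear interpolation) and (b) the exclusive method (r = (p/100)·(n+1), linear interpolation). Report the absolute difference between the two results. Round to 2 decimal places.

0.02

Sorted: 9.2, 9.5, 9.7, 9.8, 9.9, 10.0, 10.1, 10.2, 10.4, 10.5, 10.6, 10.7.
n = 12.
(a) r = 5.4; between ranks 5 (9.9) and 6 (10.0): 9.94.
(b) r = 5.2; between ranks 5 (9.9) and 6 (10.0): 9.92.
|9.94 − 9.92| = 0.02.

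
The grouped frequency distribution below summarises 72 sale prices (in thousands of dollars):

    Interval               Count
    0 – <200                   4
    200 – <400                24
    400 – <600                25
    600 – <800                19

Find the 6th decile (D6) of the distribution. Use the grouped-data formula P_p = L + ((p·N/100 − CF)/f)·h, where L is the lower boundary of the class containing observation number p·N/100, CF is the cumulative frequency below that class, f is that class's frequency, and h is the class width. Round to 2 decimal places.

521.60

N = 72; target position k = 60/100 · 72 = 43.2.
Cumulative frequencies: 4, 28, 53, 72.
Observation 43.2 falls in the class 400 – <600.
L = 400, CF = 28, f = 25, h = 200.
P60 = 400 + ((43.2 − 28)/25)·200 = 400 + 121.6 = 521.6.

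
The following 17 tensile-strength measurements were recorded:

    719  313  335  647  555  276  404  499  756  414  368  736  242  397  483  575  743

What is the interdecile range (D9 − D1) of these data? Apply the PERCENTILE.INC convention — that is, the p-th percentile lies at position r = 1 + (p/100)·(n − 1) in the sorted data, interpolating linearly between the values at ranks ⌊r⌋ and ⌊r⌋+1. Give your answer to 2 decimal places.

440.60

Sorted: 242, 276, 313, 335, 368, 397, 404, 414, 483, 499, 555, 575, 647, 719, 736, 743, 756.
n = 17.
P10: r = 2.6; ranks 2–3 are 276, 313; interpolating gives 298.2.
P90: r = 15.4; ranks 15–16 are 736, 743; interpolating gives 738.8.
Difference: 738.8 − 298.2 = 440.6.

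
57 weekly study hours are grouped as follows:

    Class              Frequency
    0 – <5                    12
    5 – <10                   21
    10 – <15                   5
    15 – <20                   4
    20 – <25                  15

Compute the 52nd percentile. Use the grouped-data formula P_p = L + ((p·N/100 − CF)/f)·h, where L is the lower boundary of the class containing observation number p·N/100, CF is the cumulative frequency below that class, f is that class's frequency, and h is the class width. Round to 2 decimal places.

9.20

N = 57; target position k = 52/100 · 57 = 29.64.
Cumulative frequencies: 12, 33, 38, 42, 57.
Observation 29.64 falls in the class 5 – <10.
L = 5, CF = 12, f = 21, h = 5.
P52 = 5 + ((29.64 − 12)/21)·5 = 5 + 4.2 = 9.2.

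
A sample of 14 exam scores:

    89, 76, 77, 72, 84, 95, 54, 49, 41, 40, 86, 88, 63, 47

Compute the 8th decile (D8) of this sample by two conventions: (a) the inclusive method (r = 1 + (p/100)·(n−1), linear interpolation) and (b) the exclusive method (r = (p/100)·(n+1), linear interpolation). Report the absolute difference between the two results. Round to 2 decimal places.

1.20

Sorted: 40, 41, 47, 49, 54, 63, 72, 76, 77, 84, 86, 88, 89, 95.
n = 14.
(a) r = 11.4; between ranks 11 (86) and 12 (88): 86.8.
(b) r = 12 → value at rank 12 = 88.
|86.8 − 88| = 1.2.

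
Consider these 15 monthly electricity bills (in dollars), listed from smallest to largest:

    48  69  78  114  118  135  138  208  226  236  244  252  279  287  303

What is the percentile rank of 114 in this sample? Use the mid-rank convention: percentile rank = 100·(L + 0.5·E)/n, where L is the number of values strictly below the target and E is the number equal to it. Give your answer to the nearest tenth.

Count below 114: L = 3; count equal: E = 1; n = 15.
Percentile rank = 100·(3 + 0.5·1)/15 = 100·3.5/15 = 23.33.

23.3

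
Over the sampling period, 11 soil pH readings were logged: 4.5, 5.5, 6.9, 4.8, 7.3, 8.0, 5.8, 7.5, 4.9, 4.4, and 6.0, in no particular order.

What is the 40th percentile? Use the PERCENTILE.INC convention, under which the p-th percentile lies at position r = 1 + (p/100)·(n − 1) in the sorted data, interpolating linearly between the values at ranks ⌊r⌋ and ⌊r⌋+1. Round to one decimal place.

Sorted: 4.4, 4.5, 4.8, 4.9, 5.5, 5.8, 6.0, 6.9, 7.3, 7.5, 8.0.
n = 11.
r = 1 + (40/100)·(11 − 1) = 1 + 4 = 5.
r is an integer, so P40 is the value at rank 5: 5.5.

5.5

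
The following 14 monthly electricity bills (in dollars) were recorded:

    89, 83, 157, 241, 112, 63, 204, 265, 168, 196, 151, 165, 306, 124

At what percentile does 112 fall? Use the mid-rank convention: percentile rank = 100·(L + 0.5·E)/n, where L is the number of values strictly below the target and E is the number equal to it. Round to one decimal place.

Sorted: 63, 83, 89, 112, 124, 151, 157, 165, 168, 196, 204, 241, 265, 306.
Count below 112: L = 3; count equal: E = 1; n = 14.
Percentile rank = 100·(3 + 0.5·1)/14 = 100·3.5/14 = 25.

25.0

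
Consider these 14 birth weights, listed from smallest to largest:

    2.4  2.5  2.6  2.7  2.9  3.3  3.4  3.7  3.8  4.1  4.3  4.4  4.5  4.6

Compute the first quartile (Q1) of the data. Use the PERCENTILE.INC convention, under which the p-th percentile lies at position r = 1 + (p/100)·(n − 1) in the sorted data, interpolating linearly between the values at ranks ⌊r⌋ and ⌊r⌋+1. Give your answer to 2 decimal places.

n = 14.
r = 1 + (25/100)·(14 − 1) = 1 + 3.25 = 4.25.
Rank 4 is 2.7 and rank 5 is 2.9.
Interpolate: 2.7 + 0.25·(2.9 − 2.7) = 2.7 + 0.25·0.2 = 2.75.

2.75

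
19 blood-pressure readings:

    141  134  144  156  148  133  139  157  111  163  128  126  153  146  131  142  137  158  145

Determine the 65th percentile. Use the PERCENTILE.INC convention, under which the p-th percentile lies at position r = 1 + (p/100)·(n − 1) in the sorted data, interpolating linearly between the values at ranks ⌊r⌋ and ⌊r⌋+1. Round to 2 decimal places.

145.70

Sorted: 111, 126, 128, 131, 133, 134, 137, 139, 141, 142, 144, 145, 146, 148, 153, 156, 157, 158, 163.
n = 19.
r = 1 + (65/100)·(19 − 1) = 1 + 11.7 = 12.7.
Rank 12 is 145 and rank 13 is 146.
Interpolate: 145 + 0.7·(146 − 145) = 145 + 0.7·1 = 145.7.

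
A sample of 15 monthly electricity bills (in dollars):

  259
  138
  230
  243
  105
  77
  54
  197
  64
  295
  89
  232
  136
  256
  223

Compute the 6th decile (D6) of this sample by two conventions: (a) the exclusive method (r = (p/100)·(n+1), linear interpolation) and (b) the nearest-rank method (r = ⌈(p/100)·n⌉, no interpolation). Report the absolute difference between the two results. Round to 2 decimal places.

Sorted: 54, 64, 77, 89, 105, 136, 138, 197, 223, 230, 232, 243, 256, 259, 295.
n = 15.
(a) r = 9.6; between ranks 9 (223) and 10 (230): 227.2.
(b) the nearest-rank method: rank 9 → 223.
|227.2 − 223| = 4.2.

4.20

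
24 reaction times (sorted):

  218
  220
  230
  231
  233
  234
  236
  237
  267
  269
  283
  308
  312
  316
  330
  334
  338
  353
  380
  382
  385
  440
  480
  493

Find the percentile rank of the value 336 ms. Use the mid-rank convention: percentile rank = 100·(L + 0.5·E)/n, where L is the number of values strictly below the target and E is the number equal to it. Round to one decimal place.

66.7

Count below 336: L = 16; count equal: E = 0; n = 24.
Percentile rank = 100·(16 + 0.5·0)/24 = 100·16/24 = 66.67.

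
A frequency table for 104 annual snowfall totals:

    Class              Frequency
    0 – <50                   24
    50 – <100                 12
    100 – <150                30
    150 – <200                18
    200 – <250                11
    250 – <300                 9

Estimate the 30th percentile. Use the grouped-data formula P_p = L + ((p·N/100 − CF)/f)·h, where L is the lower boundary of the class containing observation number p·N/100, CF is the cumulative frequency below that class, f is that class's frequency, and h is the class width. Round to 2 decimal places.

80.00

N = 104; target position k = 30/100 · 104 = 31.2.
Cumulative frequencies: 24, 36, 66, 84, 95, 104.
Observation 31.2 falls in the class 50 – <100.
L = 50, CF = 24, f = 12, h = 50.
P30 = 50 + ((31.2 − 24)/12)·50 = 50 + 30 = 80.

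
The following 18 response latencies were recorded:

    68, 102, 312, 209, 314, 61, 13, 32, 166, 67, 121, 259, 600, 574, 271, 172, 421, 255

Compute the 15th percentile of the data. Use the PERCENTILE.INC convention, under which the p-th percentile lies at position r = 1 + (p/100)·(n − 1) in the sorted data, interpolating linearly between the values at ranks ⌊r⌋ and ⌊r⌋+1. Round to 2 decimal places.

64.30

Sorted: 13, 32, 61, 67, 68, 102, 121, 166, 172, 209, 255, 259, 271, 312, 314, 421, 574, 600.
n = 18.
r = 1 + (15/100)·(18 − 1) = 1 + 2.55 = 3.55.
Rank 3 is 61 and rank 4 is 67.
Interpolate: 61 + 0.55·(67 − 61) = 61 + 0.55·6 = 64.3.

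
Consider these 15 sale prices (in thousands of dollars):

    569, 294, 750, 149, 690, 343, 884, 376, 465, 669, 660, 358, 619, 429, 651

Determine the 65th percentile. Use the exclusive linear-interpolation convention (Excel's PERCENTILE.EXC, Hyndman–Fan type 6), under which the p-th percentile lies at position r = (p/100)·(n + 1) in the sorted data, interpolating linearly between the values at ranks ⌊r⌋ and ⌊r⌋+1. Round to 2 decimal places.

Sorted: 149, 294, 343, 358, 376, 429, 465, 569, 619, 651, 660, 669, 690, 750, 884.
n = 15.
r = (65/100)·(15 + 1) = 10.4.
Rank 10 is 651 and rank 11 is 660.
Interpolate: 651 + 0.4·(660 − 651) = 651 + 0.4·9 = 654.6.

654.60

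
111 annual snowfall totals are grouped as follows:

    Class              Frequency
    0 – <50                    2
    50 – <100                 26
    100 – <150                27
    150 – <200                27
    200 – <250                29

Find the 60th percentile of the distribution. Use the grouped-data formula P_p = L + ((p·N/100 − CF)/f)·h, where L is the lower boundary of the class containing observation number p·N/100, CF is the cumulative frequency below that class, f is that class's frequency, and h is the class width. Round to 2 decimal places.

N = 111; target position k = 60/100 · 111 = 66.6.
Cumulative frequencies: 2, 28, 55, 82, 111.
Observation 66.6 falls in the class 150 – <200.
L = 150, CF = 55, f = 27, h = 50.
P60 = 150 + ((66.6 − 55)/27)·50 = 150 + 21.4815 = 171.481.

171.48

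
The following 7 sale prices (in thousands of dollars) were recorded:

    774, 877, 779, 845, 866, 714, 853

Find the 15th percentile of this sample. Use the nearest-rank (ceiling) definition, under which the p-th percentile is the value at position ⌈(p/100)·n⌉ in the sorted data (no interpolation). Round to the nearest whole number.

774

Sorted: 714, 774, 779, 845, 853, 866, 877.
n = 7.
Position = ⌈15/100 · 7⌉ = ⌈1.05⌉ = 2.
The value at rank 2 is 774.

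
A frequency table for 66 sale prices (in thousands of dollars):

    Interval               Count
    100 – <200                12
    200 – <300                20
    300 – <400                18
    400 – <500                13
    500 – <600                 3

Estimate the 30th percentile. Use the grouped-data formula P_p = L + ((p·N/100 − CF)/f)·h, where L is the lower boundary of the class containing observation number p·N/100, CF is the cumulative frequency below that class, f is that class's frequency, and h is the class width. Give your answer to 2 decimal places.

N = 66; target position k = 30/100 · 66 = 19.8.
Cumulative frequencies: 12, 32, 50, 63, 66.
Observation 19.8 falls in the class 200 – <300.
L = 200, CF = 12, f = 20, h = 100.
P30 = 200 + ((19.8 − 12)/20)·100 = 200 + 39 = 239.

239.00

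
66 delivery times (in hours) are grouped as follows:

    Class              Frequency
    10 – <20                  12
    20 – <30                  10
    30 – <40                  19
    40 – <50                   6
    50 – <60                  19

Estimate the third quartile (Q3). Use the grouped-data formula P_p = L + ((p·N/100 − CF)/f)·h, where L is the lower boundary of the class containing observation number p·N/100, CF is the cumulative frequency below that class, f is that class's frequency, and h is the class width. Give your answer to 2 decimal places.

N = 66; target position k = 75/100 · 66 = 49.5.
Cumulative frequencies: 12, 22, 41, 47, 66.
Observation 49.5 falls in the class 50 – <60.
L = 50, CF = 47, f = 19, h = 10.
P75 = 50 + ((49.5 − 47)/19)·10 = 50 + 1.31579 = 51.3158.

51.32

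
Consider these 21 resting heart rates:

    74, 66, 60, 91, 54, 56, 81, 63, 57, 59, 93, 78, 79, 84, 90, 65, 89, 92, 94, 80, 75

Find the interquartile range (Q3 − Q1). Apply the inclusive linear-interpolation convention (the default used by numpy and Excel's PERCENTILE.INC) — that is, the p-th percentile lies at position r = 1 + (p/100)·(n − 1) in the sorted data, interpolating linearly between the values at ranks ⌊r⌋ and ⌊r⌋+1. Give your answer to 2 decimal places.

26.00

Sorted: 54, 56, 57, 59, 60, 63, 65, 66, 74, 75, 78, 79, 80, 81, 84, 89, 90, 91, 92, 93, 94.
n = 21.
P25: r = 6 (integer) → 63.
P75: r = 16 (integer) → 89.
Difference: 89 − 63 = 26.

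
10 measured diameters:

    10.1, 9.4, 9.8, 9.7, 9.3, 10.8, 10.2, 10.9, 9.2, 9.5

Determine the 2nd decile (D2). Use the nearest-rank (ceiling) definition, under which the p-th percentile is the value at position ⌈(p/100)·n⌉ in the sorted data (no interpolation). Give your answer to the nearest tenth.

9.3

Sorted: 9.2, 9.3, 9.4, 9.5, 9.7, 9.8, 10.1, 10.2, 10.8, 10.9.
n = 10.
Position = ⌈20/100 · 10⌉ = ⌈2⌉ = 2.
The value at rank 2 is 9.3.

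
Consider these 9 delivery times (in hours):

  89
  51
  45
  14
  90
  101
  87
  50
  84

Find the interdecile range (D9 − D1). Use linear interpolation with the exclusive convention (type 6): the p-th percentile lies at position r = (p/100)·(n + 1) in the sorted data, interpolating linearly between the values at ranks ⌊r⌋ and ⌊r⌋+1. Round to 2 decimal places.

87.00

Sorted: 14, 45, 50, 51, 84, 87, 89, 90, 101.
n = 9.
P10: r = 1 (integer) → 14.
P90: r = 9 (integer) → 101.
Difference: 101 − 14 = 87.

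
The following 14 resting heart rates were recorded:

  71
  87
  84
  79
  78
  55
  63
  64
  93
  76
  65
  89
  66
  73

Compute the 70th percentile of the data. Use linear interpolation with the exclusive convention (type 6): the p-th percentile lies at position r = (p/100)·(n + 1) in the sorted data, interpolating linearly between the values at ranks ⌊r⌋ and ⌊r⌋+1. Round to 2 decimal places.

Sorted: 55, 63, 64, 65, 66, 71, 73, 76, 78, 79, 84, 87, 89, 93.
n = 14.
r = (70/100)·(14 + 1) = 10.5.
Rank 10 is 79 and rank 11 is 84.
Interpolate: 79 + 0.5·(84 − 79) = 79 + 0.5·5 = 81.5.

81.50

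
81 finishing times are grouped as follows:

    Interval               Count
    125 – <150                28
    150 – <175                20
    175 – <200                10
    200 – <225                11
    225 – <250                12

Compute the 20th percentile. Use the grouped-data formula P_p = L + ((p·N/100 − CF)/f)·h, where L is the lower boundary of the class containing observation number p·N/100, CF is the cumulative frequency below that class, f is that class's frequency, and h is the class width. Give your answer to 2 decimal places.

N = 81; target position k = 20/100 · 81 = 16.2.
Cumulative frequencies: 28, 48, 58, 69, 81.
Observation 16.2 falls in the class 125 – <150.
L = 125, CF = 0, f = 28, h = 25.
P20 = 125 + ((16.2 − 0)/28)·25 = 125 + 14.4643 = 139.464.

139.46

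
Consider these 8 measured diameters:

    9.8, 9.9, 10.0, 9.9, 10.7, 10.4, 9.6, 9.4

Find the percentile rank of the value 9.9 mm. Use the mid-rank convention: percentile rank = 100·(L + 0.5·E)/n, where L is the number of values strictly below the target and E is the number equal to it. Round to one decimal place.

50.0

Sorted: 9.4, 9.6, 9.8, 9.9, 9.9, 10.0, 10.4, 10.7.
Count below 9.9: L = 3; count equal: E = 2; n = 8.
Percentile rank = 100·(3 + 0.5·2)/8 = 100·4/8 = 50.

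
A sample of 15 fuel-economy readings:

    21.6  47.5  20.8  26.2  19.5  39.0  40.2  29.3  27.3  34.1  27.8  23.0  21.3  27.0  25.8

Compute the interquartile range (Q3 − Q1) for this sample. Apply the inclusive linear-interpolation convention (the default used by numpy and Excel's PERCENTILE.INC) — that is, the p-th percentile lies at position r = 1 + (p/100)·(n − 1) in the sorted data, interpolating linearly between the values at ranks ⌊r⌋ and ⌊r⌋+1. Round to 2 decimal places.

9.40

Sorted: 19.5, 20.8, 21.3, 21.6, 23.0, 25.8, 26.2, 27.0, 27.3, 27.8, 29.3, 34.1, 39.0, 40.2, 47.5.
n = 15.
P25: r = 4.5; ranks 4–5 are 21.6, 23.0; interpolating gives 22.3.
P75: r = 11.5; ranks 11–12 are 29.3, 34.1; interpolating gives 31.7.
Difference: 31.7 − 22.3 = 9.4.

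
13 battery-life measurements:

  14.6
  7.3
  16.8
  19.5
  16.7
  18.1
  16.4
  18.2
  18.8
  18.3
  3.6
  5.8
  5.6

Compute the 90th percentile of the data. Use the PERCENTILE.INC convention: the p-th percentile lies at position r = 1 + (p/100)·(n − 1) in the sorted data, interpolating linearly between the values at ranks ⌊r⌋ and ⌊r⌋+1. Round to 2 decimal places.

Sorted: 3.6, 5.6, 5.8, 7.3, 14.6, 16.4, 16.7, 16.8, 18.1, 18.2, 18.3, 18.8, 19.5.
n = 13.
r = 1 + (90/100)·(13 − 1) = 1 + 10.8 = 11.8.
Rank 11 is 18.3 and rank 12 is 18.8.
Interpolate: 18.3 + 0.8·(18.8 − 18.3) = 18.3 + 0.8·0.5 = 18.7.

18.70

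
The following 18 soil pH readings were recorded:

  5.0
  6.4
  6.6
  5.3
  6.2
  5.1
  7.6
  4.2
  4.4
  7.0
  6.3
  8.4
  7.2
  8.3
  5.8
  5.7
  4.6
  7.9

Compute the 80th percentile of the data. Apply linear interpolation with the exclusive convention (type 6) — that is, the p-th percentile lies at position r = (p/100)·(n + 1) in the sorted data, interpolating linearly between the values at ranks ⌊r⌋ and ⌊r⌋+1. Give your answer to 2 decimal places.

Sorted: 4.2, 4.4, 4.6, 5.0, 5.1, 5.3, 5.7, 5.8, 6.2, 6.3, 6.4, 6.6, 7.0, 7.2, 7.6, 7.9, 8.3, 8.4.
n = 18.
r = (80/100)·(18 + 1) = 15.2.
Rank 15 is 7.6 and rank 16 is 7.9.
Interpolate: 7.6 + 0.2·(7.9 − 7.6) = 7.6 + 0.2·0.3 = 7.66.

7.66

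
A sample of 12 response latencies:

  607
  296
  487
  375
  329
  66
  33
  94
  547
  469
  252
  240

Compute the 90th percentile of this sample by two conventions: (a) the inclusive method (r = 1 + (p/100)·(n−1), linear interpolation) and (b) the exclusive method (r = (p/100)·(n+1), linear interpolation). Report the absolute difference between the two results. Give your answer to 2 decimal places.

Sorted: 33, 66, 94, 240, 252, 296, 329, 375, 469, 487, 547, 607.
n = 12.
(a) r = 10.9; between ranks 10 (487) and 11 (547): 541.
(b) r = 11.7; between ranks 11 (547) and 12 (607): 589.
|541 − 589| = 48.

48.00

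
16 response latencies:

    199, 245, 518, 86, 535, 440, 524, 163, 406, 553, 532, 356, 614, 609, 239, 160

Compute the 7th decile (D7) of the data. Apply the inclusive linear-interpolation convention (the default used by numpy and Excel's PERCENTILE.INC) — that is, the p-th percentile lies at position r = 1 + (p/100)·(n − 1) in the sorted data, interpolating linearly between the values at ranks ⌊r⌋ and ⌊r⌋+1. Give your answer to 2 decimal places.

Sorted: 86, 160, 163, 199, 239, 245, 356, 406, 440, 518, 524, 532, 535, 553, 609, 614.
n = 16.
r = 1 + (70/100)·(16 − 1) = 1 + 10.5 = 11.5.
Rank 11 is 524 and rank 12 is 532.
Interpolate: 524 + 0.5·(532 − 524) = 524 + 0.5·8 = 528.

528.00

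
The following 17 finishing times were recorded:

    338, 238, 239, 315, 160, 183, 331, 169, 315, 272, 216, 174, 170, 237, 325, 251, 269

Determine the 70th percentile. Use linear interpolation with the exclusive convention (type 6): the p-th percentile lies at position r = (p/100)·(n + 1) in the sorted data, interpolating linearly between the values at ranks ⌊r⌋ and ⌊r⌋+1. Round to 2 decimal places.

297.80

Sorted: 160, 169, 170, 174, 183, 216, 237, 238, 239, 251, 269, 272, 315, 315, 325, 331, 338.
n = 17.
r = (70/100)·(17 + 1) = 12.6.
Rank 12 is 272 and rank 13 is 315.
Interpolate: 272 + 0.6·(315 − 272) = 272 + 0.6·43 = 297.8.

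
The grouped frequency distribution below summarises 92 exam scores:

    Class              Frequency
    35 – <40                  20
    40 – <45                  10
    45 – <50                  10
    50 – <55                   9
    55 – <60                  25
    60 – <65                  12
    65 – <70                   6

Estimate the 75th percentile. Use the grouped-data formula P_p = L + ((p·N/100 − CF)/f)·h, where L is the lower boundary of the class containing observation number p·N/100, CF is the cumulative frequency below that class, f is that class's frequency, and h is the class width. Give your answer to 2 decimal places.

N = 92; target position k = 75/100 · 92 = 69.
Cumulative frequencies: 20, 30, 40, 49, 74, 86, 92.
Observation 69 falls in the class 55 – <60.
L = 55, CF = 49, f = 25, h = 5.
P75 = 55 + ((69 − 49)/25)·5 = 55 + 4 = 59.

59.00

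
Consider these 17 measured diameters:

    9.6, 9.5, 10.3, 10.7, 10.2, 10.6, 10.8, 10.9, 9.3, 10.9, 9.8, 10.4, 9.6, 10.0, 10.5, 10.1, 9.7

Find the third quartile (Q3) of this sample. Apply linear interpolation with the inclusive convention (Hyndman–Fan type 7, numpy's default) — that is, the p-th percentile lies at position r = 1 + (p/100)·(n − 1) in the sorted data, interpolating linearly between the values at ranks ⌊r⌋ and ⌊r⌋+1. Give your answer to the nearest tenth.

Sorted: 9.3, 9.5, 9.6, 9.6, 9.7, 9.8, 10.0, 10.1, 10.2, 10.3, 10.4, 10.5, 10.6, 10.7, 10.8, 10.9, 10.9.
n = 17.
r = 1 + (75/100)·(17 − 1) = 1 + 12 = 13.
r is an integer, so P75 is the value at rank 13: 10.6.

10.6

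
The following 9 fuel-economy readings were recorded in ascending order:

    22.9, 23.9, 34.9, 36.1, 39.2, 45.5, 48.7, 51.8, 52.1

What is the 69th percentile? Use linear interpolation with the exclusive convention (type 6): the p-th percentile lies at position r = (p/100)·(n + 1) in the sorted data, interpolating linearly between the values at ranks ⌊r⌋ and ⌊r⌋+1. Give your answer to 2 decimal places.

n = 9.
r = (69/100)·(9 + 1) = 6.9.
Rank 6 is 45.5 and rank 7 is 48.7.
Interpolate: 45.5 + 0.9·(48.7 − 45.5) = 45.5 + 0.9·3.2 = 48.38.

48.38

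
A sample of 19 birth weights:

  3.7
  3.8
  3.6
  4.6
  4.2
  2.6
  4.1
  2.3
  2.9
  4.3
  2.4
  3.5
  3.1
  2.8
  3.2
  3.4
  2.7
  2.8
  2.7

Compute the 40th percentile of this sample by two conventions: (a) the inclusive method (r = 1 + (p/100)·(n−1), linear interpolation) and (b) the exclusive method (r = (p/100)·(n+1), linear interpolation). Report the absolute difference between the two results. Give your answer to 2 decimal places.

0.04

Sorted: 2.3, 2.4, 2.6, 2.7, 2.7, 2.8, 2.8, 2.9, 3.1, 3.2, 3.4, 3.5, 3.6, 3.7, 3.8, 4.1, 4.2, 4.3, 4.6.
n = 19.
(a) r = 8.2; between ranks 8 (2.9) and 9 (3.1): 2.94.
(b) r = 8 → value at rank 8 = 2.9.
|2.94 − 2.9| = 0.04.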